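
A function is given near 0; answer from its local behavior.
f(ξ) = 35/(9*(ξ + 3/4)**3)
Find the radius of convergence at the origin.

The radius of convergence is 3/4.

Denominator factor (ξ + 3/4)^3: pole of order 3 at -3/4, modulus 3/4.
The radius of convergence is the smallest modulus among the singular points: 3/4.


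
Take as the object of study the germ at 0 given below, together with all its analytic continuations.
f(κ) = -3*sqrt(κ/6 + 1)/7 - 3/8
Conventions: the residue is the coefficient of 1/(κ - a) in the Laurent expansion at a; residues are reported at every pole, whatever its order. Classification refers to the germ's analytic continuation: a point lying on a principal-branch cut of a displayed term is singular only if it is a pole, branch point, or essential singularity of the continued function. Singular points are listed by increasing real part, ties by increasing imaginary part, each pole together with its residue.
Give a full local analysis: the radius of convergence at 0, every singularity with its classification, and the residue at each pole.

Branch term (-3/7)*sqrt(1 - κ/(-6)): its argument vanishes at κ = -6, a square-root branch point, modulus 6.
The radius of convergence is the smallest modulus among the singular points: 6.

Radius of convergence at 0: 6.
At -6: an algebraic (square-root) branch point.


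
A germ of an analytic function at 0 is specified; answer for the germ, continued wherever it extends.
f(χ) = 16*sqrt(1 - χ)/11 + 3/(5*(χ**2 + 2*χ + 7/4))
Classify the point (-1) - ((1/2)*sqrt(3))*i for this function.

The denominator factor χ**2 + 2*χ + 7/4 vanishes at (-1) - ((1/2)*sqrt(3))*i and appears to the power 1; the numerator there equals 3/5, nonzero, and no other factor vanishes.
The branch terms are analytic at this point.
Hence a pole whose order is the multiplicity, 1.

The point is a pole of order 1.


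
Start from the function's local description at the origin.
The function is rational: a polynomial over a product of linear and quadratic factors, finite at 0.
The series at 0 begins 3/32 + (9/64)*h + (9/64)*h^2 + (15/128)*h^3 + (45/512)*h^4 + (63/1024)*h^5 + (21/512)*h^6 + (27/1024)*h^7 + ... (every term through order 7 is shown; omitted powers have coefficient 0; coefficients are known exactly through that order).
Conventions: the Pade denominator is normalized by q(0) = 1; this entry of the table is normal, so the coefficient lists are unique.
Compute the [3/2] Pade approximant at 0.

The Pade approximant has numerator coefficients [3/32, 9/320, 9/1280, 3/2560]; denominator coefficients [1, -6/5, 3/8].

Taylor coefficients needed (read off): a_0 = 3/32, a_1 = 9/64, a_2 = 9/64, a_3 = 15/128, a_4 = 45/512, a_5 = 63/1024.
Write the denominator as Q(h) = 1 + q1*h + q2*h^2. Requiring Q*f - P = O(h^6) with deg P <= 3 kills the coefficients of h^4..h^5 in Q*f:
  h^4: a_4 + q1*a_3 + q2*a_2 = 0, i.e. 45/512 + (15/128)*q1 + (9/64)*q2 = 0.
  h^5: a_5 + q1*a_4 + q2*a_3 = 0, i.e. 63/1024 + (45/512)*q1 + (15/128)*q2 = 0.
Solving this linear system: q1 = -6/5, q2 = 3/8.
The numerator is Q*f truncated at degree 3: P0 = a_0 = 3/32; P1 = a_1 + q1*a_0 = 9/320; P2 = a_2 + q1*a_1 + q2*a_0 = 9/1280; P3 = a_3 + q1*a_2 + q2*a_1 = 3/2560.


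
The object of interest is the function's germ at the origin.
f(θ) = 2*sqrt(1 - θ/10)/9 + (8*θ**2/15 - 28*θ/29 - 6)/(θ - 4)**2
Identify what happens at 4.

The denominator factor θ - 4 vanishes at 4 and appears to the power 2; the numerator there equals -578/435, nonzero, and no other factor vanishes.
The branch terms are analytic at this point.
Hence a pole whose order is the multiplicity, 2.

The point is a pole of order 2.


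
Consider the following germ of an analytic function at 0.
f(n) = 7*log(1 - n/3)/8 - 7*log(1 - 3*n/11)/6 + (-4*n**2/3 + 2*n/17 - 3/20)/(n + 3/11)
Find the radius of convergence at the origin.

The radius of convergence is 3/11.

Denominator factor (n + 3/11): pole of order 1 at -3/11, modulus 3/11.
Branch term (7/8)*log(1 - n/(3)): its argument vanishes at n = 3, a logarithmic branch point, modulus 3.
Branch term (-7/6)*log(1 - n/(11/3)): its argument vanishes at n = 11/3, a logarithmic branch point, modulus 11/3.
The radius of convergence is the smallest modulus among the singular points: 3/11.


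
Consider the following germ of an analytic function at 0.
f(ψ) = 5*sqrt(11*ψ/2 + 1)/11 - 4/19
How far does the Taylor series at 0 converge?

The radius of convergence is 2/11.

Branch term (5/11)*sqrt(1 - ψ/(-2/11)): its argument vanishes at ψ = -2/11, a square-root branch point, modulus 2/11.
The radius of convergence is the smallest modulus among the singular points: 2/11.


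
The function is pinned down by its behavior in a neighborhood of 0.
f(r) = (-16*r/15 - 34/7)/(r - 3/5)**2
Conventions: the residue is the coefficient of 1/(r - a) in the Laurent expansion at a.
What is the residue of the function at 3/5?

The residue is -16/15.

At the order-2 pole 3/5 set g(r) = (r - (3/5))^2*f(r) = -16*r/15 - 34/7.
Order-2 pole: residue = g'(a); g'(3/5) = -16/15, so the residue is -16/15.


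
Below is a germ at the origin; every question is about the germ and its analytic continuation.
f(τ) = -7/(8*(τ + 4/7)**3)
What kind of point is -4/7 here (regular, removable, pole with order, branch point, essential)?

The point is a pole of order 3.

The denominator factor τ + 4/7 vanishes at -4/7 and appears to the power 3; the numerator there equals -7/8, nonzero, and no other factor vanishes.
Hence a pole whose order is the multiplicity, 3.


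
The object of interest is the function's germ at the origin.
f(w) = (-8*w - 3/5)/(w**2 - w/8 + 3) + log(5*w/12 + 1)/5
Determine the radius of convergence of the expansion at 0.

The radius of convergence is sqrt(3).

Denominator factor (w**2 - w/8 + 3): discriminant -767/64, complex-conjugate roots (1/16) + ((1/16)*sqrt(767))*i and (1/16) - ((1/16)*sqrt(767))*i; poles of order 1, moduli sqrt(3) and sqrt(3).
Branch term (1/5)*log(1 - w/(-12/5)): its argument vanishes at w = -12/5, a logarithmic branch point, modulus 12/5.
The radius of convergence is the smallest modulus among the singular points: sqrt(3).


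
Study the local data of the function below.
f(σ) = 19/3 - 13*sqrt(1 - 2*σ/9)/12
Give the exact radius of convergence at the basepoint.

The radius of convergence is 9/2.

Branch term (-13/12)*sqrt(1 - σ/(9/2)): its argument vanishes at σ = 9/2, a square-root branch point, modulus 9/2.
The radius of convergence is the smallest modulus among the singular points: 9/2.


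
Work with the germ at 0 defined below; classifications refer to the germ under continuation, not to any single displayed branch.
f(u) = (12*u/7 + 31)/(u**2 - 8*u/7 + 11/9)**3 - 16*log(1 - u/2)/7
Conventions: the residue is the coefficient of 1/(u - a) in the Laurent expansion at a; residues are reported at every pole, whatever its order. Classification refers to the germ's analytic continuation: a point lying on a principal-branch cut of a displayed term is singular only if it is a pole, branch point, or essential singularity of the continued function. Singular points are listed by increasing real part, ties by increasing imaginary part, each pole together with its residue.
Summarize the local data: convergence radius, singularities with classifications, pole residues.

Radius of convergence at 0: (1/3)*sqrt(11).
At (4/7) - ((1/21)*sqrt(395))*i: a pole of order 3; residue ((391823649/986078000)*sqrt(395))*i.
At (4/7) + ((1/21)*sqrt(395))*i: a pole of order 3; residue -((391823649/986078000)*sqrt(395))*i.
At 2: a logarithmic branch point.

Denominator factor (u**2 - 8*u/7 + 11/9)^3: discriminant -1580/441, complex-conjugate roots (4/7) + ((1/21)*sqrt(395))*i and (4/7) - ((1/21)*sqrt(395))*i; poles of order 3, moduli (1/3)*sqrt(11) and (1/3)*sqrt(11).
Branch term (-16/7)*log(1 - u/(2)): its argument vanishes at u = 2, a logarithmic branch point, modulus 2.
The radius of convergence is the smallest modulus among the singular points: (1/3)*sqrt(11).
The branch term is analytic at (4/7) - ((1/21)*sqrt(395))*i and contributes nothing to the residue; only the rational part matters.
The factor u**2 - 8*u/7 + 11/9 splits as (u - a)(u - a') with a = (4/7) - ((1/21)*sqrt(395))*i, a' = (4/7) + ((1/21)*sqrt(395))*i. At the order-3 pole a set g(u) = (u - a)^3*(rational part) = [12*u/7 + 31] / (u - a')^3.
Order-3 pole: residue = g''(a)/2; g''((4/7) - ((1/21)*sqrt(395))*i) = ((391823649/493039000)*sqrt(395))*i, so the residue is ((391823649/986078000)*sqrt(395))*i.
The branch term is analytic at (4/7) + ((1/21)*sqrt(395))*i and contributes nothing to the residue; only the rational part matters.
The factor u**2 - 8*u/7 + 11/9 splits as (u - a)(u - a') with a = (4/7) + ((1/21)*sqrt(395))*i, a' = (4/7) - ((1/21)*sqrt(395))*i. At the order-3 pole a set g(u) = (u - a)^3*(rational part) = [12*u/7 + 31] / (u - a')^3.
Order-3 pole: residue = g''(a)/2; g''((4/7) + ((1/21)*sqrt(395))*i) = -((391823649/493039000)*sqrt(395))*i, so the residue is -((391823649/986078000)*sqrt(395))*i.
List the singular points by increasing real part (a conjugate pair: the negative imaginary part first).


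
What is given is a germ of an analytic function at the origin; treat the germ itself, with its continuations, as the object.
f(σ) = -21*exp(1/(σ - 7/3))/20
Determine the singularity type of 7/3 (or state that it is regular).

The exponent 1/(σ - (7/3)) has a pole at 7/3, so exp(1/(σ - (7/3))) takes every nonzero value near it: an essential singularity (not a pole of any order).

The point is an essential singularity.


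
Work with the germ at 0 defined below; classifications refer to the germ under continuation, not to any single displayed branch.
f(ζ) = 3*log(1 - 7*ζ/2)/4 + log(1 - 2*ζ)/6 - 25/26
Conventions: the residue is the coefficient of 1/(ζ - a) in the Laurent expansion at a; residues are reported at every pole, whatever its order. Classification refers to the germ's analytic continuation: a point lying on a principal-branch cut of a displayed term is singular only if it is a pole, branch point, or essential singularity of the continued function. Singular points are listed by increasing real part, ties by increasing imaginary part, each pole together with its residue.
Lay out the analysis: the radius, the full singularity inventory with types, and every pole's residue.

Radius of convergence at 0: 2/7.
At 2/7: a logarithmic branch point.
At 1/2: a logarithmic branch point.

Branch term (3/4)*log(1 - ζ/(2/7)): its argument vanishes at ζ = 2/7, a logarithmic branch point, modulus 2/7.
Branch term (1/6)*log(1 - ζ/(1/2)): its argument vanishes at ζ = 1/2, a logarithmic branch point, modulus 1/2.
The radius of convergence is the smallest modulus among the singular points: 2/7.
List the singular points by increasing real part (a conjugate pair: the negative imaginary part first).


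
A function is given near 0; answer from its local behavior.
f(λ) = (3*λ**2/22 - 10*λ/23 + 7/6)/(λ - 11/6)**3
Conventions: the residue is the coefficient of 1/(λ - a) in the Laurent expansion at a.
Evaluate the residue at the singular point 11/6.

The residue is 3/22.

At the order-3 pole 11/6 set g(λ) = (λ - (11/6))^3*f(λ) = 3*λ**2/22 - 10*λ/23 + 7/6.
Order-3 pole: residue = g''(a)/2; g''(11/6) = 3/11, so the residue is 3/22.


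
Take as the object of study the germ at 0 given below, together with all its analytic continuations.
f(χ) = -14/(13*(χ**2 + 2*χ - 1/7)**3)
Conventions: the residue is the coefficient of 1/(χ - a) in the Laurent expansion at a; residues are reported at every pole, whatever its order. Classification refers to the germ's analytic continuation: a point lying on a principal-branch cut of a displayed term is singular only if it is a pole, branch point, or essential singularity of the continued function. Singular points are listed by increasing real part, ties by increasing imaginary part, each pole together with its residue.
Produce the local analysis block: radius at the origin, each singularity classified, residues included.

Denominator factor (χ**2 + 2*χ - 1/7)^3: discriminant 32/7, real irrational roots -1 + (2/7)*sqrt(14) and -1 - (2/7)*sqrt(14); poles of order 3, moduli -1 + (2/7)*sqrt(14) and 1 + (2/7)*sqrt(14).
The radius of convergence is the smallest modulus among the singular points: -1 + (2/7)*sqrt(14).
The factor χ**2 + 2*χ - 1/7 splits as (χ - a)(χ - a') with a = -1 - (2/7)*sqrt(14), a' = -1 + (2/7)*sqrt(14). At the order-3 pole a set g(χ) = (χ - a)^3*f(χ) = [-14/13] / (χ - a')^3.
Order-3 pole: residue = g''(a)/2; g''(-1 - (2/7)*sqrt(14)) = (1029/13312)*sqrt(14), so the residue is (1029/26624)*sqrt(14).
The factor χ**2 + 2*χ - 1/7 splits as (χ - a)(χ - a') with a = -1 + (2/7)*sqrt(14), a' = -1 - (2/7)*sqrt(14). At the order-3 pole a set g(χ) = (χ - a)^3*f(χ) = [-14/13] / (χ - a')^3.
Order-3 pole: residue = g''(a)/2; g''(-1 + (2/7)*sqrt(14)) = -(1029/13312)*sqrt(14), so the residue is -(1029/26624)*sqrt(14).
List the singular points by increasing real part (a conjugate pair: the negative imaginary part first).

Radius of convergence at 0: -1 + (2/7)*sqrt(14).
At -1 - (2/7)*sqrt(14): a pole of order 3; residue (1029/26624)*sqrt(14).
At -1 + (2/7)*sqrt(14): a pole of order 3; residue -(1029/26624)*sqrt(14).


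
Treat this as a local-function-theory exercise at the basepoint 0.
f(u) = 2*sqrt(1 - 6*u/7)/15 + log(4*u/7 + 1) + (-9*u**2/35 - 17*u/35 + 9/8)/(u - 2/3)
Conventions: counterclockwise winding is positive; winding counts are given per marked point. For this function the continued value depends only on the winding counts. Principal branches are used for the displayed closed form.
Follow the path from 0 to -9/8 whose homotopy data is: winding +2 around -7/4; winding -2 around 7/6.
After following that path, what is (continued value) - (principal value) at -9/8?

Continued minus principal equals (4)*pi*i.

The rational part is single-valued and drops out of the difference; each branch term changes only by its own monodromy.
(2/15)*sqrt(1 - u/(7/6)): winding -2 is even, the square root returns to the same sheet, contribution 0.
(1)*log(1 - u/(-7/4)): each positive loop around -7/4 adds 2*pi*i to the log, so winding +2 contributes (1)*(2)*2*pi*i = (4)*pi*i.
Summing the contributions at u = -9/8 gives (4)*pi*i.


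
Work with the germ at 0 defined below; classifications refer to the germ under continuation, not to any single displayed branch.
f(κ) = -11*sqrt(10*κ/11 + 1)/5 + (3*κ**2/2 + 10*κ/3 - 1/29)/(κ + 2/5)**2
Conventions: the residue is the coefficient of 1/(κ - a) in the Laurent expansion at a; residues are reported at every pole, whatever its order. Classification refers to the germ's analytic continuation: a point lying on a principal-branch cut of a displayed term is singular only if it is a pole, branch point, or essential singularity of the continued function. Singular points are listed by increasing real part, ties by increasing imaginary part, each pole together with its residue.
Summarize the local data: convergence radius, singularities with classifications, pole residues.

Radius of convergence at 0: 2/5.
At -11/10: an algebraic (square-root) branch point.
At -2/5: a pole of order 2; residue 32/15.

Denominator factor (κ + 2/5)^2: pole of order 2 at -2/5, modulus 2/5.
Branch term (-11/5)*sqrt(1 - κ/(-11/10)): its argument vanishes at κ = -11/10, a square-root branch point, modulus 11/10.
The radius of convergence is the smallest modulus among the singular points: 2/5.
The branch term is analytic at -2/5 and contributes nothing to the residue; only the rational part matters.
At the order-2 pole -2/5 set g(κ) = (κ - (-2/5))^2*(rational part) = 3*κ**2/2 + 10*κ/3 - 1/29.
Order-2 pole: residue = g'(a); g'(-2/5) = 32/15, so the residue is 32/15.
List the singular points by increasing real part (a conjugate pair: the negative imaginary part first).


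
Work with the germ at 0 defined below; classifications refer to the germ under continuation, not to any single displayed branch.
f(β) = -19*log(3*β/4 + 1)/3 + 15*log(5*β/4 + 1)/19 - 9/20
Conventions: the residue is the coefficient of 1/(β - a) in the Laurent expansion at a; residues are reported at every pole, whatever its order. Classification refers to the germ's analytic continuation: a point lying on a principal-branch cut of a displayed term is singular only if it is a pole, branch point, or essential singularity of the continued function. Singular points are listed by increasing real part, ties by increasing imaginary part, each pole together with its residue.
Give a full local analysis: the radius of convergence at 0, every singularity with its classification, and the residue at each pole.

Branch term (15/19)*log(1 - β/(-4/5)): its argument vanishes at β = -4/5, a logarithmic branch point, modulus 4/5.
Branch term (-19/3)*log(1 - β/(-4/3)): its argument vanishes at β = -4/3, a logarithmic branch point, modulus 4/3.
The radius of convergence is the smallest modulus among the singular points: 4/5.
List the singular points by increasing real part (a conjugate pair: the negative imaginary part first).

Radius of convergence at 0: 4/5.
At -4/3: a logarithmic branch point.
At -4/5: a logarithmic branch point.


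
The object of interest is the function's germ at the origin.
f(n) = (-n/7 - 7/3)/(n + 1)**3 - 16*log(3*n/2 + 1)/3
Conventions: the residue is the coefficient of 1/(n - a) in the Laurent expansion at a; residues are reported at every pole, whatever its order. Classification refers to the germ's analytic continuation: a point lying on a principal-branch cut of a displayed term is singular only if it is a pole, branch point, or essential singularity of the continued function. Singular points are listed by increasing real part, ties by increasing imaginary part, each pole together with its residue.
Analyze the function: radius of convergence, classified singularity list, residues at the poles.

Denominator factor (n + 1)^3: pole of order 3 at -1, modulus 1.
Branch term (-16/3)*log(1 - n/(-2/3)): its argument vanishes at n = -2/3, a logarithmic branch point, modulus 2/3.
The radius of convergence is the smallest modulus among the singular points: 2/3.
The branch term is analytic at -1 and contributes nothing to the residue; only the rational part matters.
At the order-3 pole -1 set g(n) = (n - (-1))^3*(rational part) = -n/7 - 7/3.
Order-3 pole: residue = g''(a)/2; g''(-1) = 0, so the residue is 0.
List the singular points by increasing real part (a conjugate pair: the negative imaginary part first).

Radius of convergence at 0: 2/3.
At -1: a pole of order 3; residue 0.
At -2/3: a logarithmic branch point.


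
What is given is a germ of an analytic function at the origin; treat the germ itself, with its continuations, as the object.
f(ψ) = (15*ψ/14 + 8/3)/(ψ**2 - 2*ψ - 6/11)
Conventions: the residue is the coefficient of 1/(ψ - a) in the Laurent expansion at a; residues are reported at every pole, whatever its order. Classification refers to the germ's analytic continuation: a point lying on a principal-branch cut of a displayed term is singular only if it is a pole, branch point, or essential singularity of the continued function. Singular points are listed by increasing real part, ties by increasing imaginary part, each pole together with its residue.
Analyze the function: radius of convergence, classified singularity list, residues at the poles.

Denominator factor (ψ**2 - 2*ψ - 6/11): discriminant 68/11, real irrational roots 1 + (1/11)*sqrt(187) and 1 - (1/11)*sqrt(187); poles of order 1, moduli 1 + (1/11)*sqrt(187) and -1 + (1/11)*sqrt(187).
The radius of convergence is the smallest modulus among the singular points: -1 + (1/11)*sqrt(187).
The factor ψ**2 - 2*ψ - 6/11 splits as (ψ - a)(ψ - a') with a = 1 - (1/11)*sqrt(187), a' = 1 + (1/11)*sqrt(187). At the order-1 pole a set g(ψ) = (ψ - a)*f(ψ) = [15*ψ/14 + 8/3] / (ψ - a').
Simple pole: residue = g(a) at a = 1 - (1/11)*sqrt(187), which is 15/28 - (157/1428)*sqrt(187).
The factor ψ**2 - 2*ψ - 6/11 splits as (ψ - a)(ψ - a') with a = 1 + (1/11)*sqrt(187), a' = 1 - (1/11)*sqrt(187). At the order-1 pole a set g(ψ) = (ψ - a)*f(ψ) = [15*ψ/14 + 8/3] / (ψ - a').
Simple pole: residue = g(a) at a = 1 + (1/11)*sqrt(187), which is 15/28 + (157/1428)*sqrt(187).
List the singular points by increasing real part (a conjugate pair: the negative imaginary part first).

Radius of convergence at 0: -1 + (1/11)*sqrt(187).
At 1 - (1/11)*sqrt(187): a pole of order 1; residue 15/28 - (157/1428)*sqrt(187).
At 1 + (1/11)*sqrt(187): a pole of order 1; residue 15/28 + (157/1428)*sqrt(187).


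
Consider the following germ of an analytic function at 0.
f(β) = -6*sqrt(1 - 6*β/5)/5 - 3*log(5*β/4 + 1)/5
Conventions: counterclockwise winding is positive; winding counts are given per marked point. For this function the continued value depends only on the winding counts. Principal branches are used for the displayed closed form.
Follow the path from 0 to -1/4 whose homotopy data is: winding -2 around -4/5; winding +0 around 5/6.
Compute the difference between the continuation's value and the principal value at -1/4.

The rational part is single-valued and drops out of the difference; each branch term changes only by its own monodromy.
(-6/5)*sqrt(1 - β/(5/6)): winding +0 is even, the square root returns to the same sheet, contribution 0.
(-3/5)*log(1 - β/(-4/5)): each positive loop around -4/5 adds 2*pi*i to the log, so winding -2 contributes (-3/5)*(-2)*2*pi*i = (12/5)*pi*i.
Summing the contributions at β = -1/4 gives (12/5)*pi*i.

Continued minus principal equals (12/5)*pi*i.


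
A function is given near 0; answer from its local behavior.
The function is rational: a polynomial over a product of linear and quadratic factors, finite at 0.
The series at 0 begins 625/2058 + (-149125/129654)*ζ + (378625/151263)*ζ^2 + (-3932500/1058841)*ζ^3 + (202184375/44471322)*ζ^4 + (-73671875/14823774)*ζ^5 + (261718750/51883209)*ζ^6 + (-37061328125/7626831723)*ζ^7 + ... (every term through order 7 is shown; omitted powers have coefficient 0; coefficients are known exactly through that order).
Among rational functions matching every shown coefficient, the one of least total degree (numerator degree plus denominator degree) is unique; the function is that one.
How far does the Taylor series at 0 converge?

No rational of total degree below 5 reproduces all 8 coefficients; solving the [2/3] Pade equations on them gives f(ζ) = (29*ζ**2/21 - 37*ζ/27 + 5/6)/(ζ + 7/5)**3, whose expansion matches every shown term.
Denominator factor (ζ + 7/5)^3: pole of order 3 at -7/5, modulus 7/5.
The radius of convergence is the smallest modulus among the singular points: 7/5.

The radius of convergence is 7/5.


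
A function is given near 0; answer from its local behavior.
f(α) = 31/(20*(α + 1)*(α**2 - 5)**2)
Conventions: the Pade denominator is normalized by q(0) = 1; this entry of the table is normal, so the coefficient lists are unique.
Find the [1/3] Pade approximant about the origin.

Taylor coefficients needed (expand at 0): a_0 = 31/500, a_1 = -31/500, a_2 = 217/2500, a_3 = -217/2500, a_4 = 589/6250.
Write the denominator as Q(α) = 1 + q1*α + q2*α^2 + q3*α^3. Requiring Q*f - P = O(α^5) with deg P <= 1 kills the coefficients of α^2..α^4 in Q*f:
  α^2: a_2 + q1*a_1 + q2*a_0 = 0, i.e. 217/2500 + (-31/500)*q1 + (31/500)*q2 = 0.
  α^3: a_3 + q1*a_2 + q2*a_1 + q3*a_0 = 0, i.e. -217/2500 + (217/2500)*q1 + (-31/500)*q2 + (31/500)*q3 = 0.
  α^4: a_4 + q1*a_3 + q2*a_2 + q3*a_1 = 0, i.e. 589/6250 + (-217/2500)*q1 + (217/2500)*q2 + (-31/500)*q3 = 0.
Solving this linear system: q1 = 11/10, q2 = -3/10, q3 = -11/25.
The numerator is Q*f truncated at degree 1: P0 = a_0 = 31/500; P1 = a_1 + q1*a_0 = 31/5000.

The Pade approximant has numerator coefficients [31/500, 31/5000]; denominator coefficients [1, 11/10, -3/10, -11/25].


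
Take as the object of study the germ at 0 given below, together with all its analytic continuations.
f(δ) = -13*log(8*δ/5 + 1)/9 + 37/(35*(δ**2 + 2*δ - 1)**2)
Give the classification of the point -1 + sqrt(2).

The denominator factor δ**2 + 2*δ - 1 vanishes at -1 + sqrt(2) and appears to the power 2; the numerator there equals 37/35, nonzero, and no other factor vanishes.
The branch terms are analytic at this point.
Hence a pole whose order is the multiplicity, 2.

The point is a pole of order 2.


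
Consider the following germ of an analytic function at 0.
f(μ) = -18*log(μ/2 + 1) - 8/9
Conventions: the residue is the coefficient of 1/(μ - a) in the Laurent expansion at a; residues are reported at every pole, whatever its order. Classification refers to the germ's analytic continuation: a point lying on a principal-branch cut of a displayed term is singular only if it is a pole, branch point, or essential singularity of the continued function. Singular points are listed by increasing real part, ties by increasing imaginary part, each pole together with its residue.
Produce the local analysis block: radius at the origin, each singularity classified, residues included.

Radius of convergence at 0: 2.
At -2: a logarithmic branch point.

Branch term (-18)*log(1 - μ/(-2)): its argument vanishes at μ = -2, a logarithmic branch point, modulus 2.
The radius of convergence is the smallest modulus among the singular points: 2.


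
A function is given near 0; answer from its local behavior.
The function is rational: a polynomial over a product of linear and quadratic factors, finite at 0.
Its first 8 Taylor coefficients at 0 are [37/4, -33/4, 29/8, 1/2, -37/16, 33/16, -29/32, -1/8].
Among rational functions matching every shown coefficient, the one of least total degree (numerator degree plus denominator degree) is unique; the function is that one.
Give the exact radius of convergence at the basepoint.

The radius of convergence is sqrt(2).

No rational of total degree below 3 reproduces all 8 coefficients; solving the [1/2] Pade equations on them gives f(w) = (2*w + 37/2)/(w**2 + 2*w + 2), whose expansion matches every shown term.
Denominator factor (w**2 + 2*w + 2): discriminant -4, complex-conjugate roots (-1) + (1)*i and (-1) - (1)*i; poles of order 1, moduli sqrt(2) and sqrt(2).
The radius of convergence is the smallest modulus among the singular points: sqrt(2).


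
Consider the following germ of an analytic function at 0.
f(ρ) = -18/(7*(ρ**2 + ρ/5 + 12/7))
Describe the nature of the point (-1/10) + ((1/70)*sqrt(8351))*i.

The point is a pole of order 1.

The denominator factor ρ**2 + ρ/5 + 12/7 vanishes at (-1/10) + ((1/70)*sqrt(8351))*i and appears to the power 1; the numerator there equals -18/7, nonzero, and no other factor vanishes.
Hence a pole whose order is the multiplicity, 1.


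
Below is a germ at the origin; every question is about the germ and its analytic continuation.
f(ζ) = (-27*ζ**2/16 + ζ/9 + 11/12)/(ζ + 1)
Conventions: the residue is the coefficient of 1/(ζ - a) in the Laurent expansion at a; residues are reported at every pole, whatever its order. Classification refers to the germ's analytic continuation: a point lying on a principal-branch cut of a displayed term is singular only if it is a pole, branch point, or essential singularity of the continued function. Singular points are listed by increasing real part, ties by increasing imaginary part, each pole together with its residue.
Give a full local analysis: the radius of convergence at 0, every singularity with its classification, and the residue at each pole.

Denominator factor (ζ + 1): pole of order 1 at -1, modulus 1.
The radius of convergence is the smallest modulus among the singular points: 1.
At the order-1 pole -1 set g(ζ) = (ζ - (-1))*f(ζ) = -27*ζ**2/16 + ζ/9 + 11/12.
Simple pole: residue = g(a) at a = -1, which is -127/144.

Radius of convergence at 0: 1.
At -1: a pole of order 1; residue -127/144.


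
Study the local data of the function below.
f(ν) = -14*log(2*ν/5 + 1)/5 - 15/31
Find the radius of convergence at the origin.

The radius of convergence is 5/2.

Branch term (-14/5)*log(1 - ν/(-5/2)): its argument vanishes at ν = -5/2, a logarithmic branch point, modulus 5/2.
The radius of convergence is the smallest modulus among the singular points: 5/2.


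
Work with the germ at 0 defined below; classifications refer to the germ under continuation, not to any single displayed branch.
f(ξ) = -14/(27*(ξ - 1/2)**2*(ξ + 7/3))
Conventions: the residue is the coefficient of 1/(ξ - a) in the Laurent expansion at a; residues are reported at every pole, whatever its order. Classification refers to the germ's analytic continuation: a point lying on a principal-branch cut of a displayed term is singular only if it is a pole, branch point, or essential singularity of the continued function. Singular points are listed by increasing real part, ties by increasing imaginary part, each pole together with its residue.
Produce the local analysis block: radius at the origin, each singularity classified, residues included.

Radius of convergence at 0: 1/2.
At -7/3: a pole of order 1; residue -56/867.
At 1/2: a pole of order 2; residue 56/867.

Denominator factor (ξ - 1/2)^2: pole of order 2 at 1/2, modulus 1/2.
Denominator factor (ξ + 7/3): pole of order 1 at -7/3, modulus 7/3.
The radius of convergence is the smallest modulus among the singular points: 1/2.
At the order-1 pole -7/3 set g(ξ) = (ξ - (-7/3))*f(ξ) = -14/(27*(ξ - 1/2)**2).
Simple pole: residue = g(a) at a = -7/3, which is -56/867.
At the order-2 pole 1/2 set g(ξ) = (ξ - (1/2))^2*f(ξ) = -14/(27*(ξ + 7/3)).
Order-2 pole: residue = g'(a); g'(1/2) = 56/867, so the residue is 56/867.
List the singular points by increasing real part (a conjugate pair: the negative imaginary part first).


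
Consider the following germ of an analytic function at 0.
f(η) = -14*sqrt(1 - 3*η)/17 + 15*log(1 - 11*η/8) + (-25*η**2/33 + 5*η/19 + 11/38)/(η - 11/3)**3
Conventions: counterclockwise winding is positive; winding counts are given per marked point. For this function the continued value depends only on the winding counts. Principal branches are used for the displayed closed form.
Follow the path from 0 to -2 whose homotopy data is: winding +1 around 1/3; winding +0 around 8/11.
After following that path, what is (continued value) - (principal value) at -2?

The rational part is single-valued and drops out of the difference; each branch term changes only by its own monodromy.
(15)*log(1 - η/(8/11)): winding 0 around 8/11, so this term returns to its principal value, contribution 0.
(-14/17)*sqrt(1 - η/(1/3)): winding +1 is odd, the square root flips sign, contributing -2*(-14/17)*sqrt(1 - (-2)/(1/3)) = -2*(-14/17)*sqrt(7) = (28/17)*sqrt(7).
Summing the contributions at η = -2 gives (28/17)*sqrt(7).

Continued minus principal equals (28/17)*sqrt(7).


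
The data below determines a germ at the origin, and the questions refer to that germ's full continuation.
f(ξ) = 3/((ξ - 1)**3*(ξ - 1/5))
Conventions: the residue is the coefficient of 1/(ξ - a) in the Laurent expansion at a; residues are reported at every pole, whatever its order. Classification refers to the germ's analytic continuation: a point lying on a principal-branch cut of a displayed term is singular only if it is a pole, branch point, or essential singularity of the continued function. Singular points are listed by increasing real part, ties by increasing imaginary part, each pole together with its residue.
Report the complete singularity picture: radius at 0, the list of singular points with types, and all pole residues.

Radius of convergence at 0: 1/5.
At 1/5: a pole of order 1; residue -375/64.
At 1: a pole of order 3; residue 375/64.

Denominator factor (ξ - 1/5): pole of order 1 at 1/5, modulus 1/5.
Denominator factor (ξ - 1)^3: pole of order 3 at 1, modulus 1.
The radius of convergence is the smallest modulus among the singular points: 1/5.
At the order-1 pole 1/5 set g(ξ) = (ξ - (1/5))*f(ξ) = 3/(ξ - 1)**3.
Simple pole: residue = g(a) at a = 1/5, which is -375/64.
At the order-3 pole 1 set g(ξ) = (ξ - (1))^3*f(ξ) = 3/(ξ - 1/5).
Order-3 pole: residue = g''(a)/2; g''(1) = 375/32, so the residue is 375/64.
List the singular points by increasing real part (a conjugate pair: the negative imaginary part first).


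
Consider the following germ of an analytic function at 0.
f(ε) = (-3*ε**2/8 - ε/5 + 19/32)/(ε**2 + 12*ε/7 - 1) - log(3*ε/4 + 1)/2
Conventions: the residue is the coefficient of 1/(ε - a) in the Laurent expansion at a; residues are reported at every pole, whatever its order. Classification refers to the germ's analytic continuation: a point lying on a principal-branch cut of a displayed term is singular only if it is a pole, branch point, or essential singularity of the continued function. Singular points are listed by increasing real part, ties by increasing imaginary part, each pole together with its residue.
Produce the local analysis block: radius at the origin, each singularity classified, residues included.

Radius of convergence at 0: -6/7 + (1/7)*sqrt(85).
At -6/7 - (1/7)*sqrt(85): a pole of order 1; residue 31/140 + (1261/190400)*sqrt(85).
At -4/3: a logarithmic branch point.
At -6/7 + (1/7)*sqrt(85): a pole of order 1; residue 31/140 - (1261/190400)*sqrt(85).

Denominator factor (ε**2 + 12*ε/7 - 1): discriminant 340/49, real irrational roots -6/7 + (1/7)*sqrt(85) and -6/7 - (1/7)*sqrt(85); poles of order 1, moduli -6/7 + (1/7)*sqrt(85) and 6/7 + (1/7)*sqrt(85).
Branch term (-1/2)*log(1 - ε/(-4/3)): its argument vanishes at ε = -4/3, a logarithmic branch point, modulus 4/3.
The radius of convergence is the smallest modulus among the singular points: -6/7 + (1/7)*sqrt(85).
The branch term is analytic at -6/7 - (1/7)*sqrt(85) and contributes nothing to the residue; only the rational part matters.
The factor ε**2 + 12*ε/7 - 1 splits as (ε - a)(ε - a') with a = -6/7 - (1/7)*sqrt(85), a' = -6/7 + (1/7)*sqrt(85). At the order-1 pole a set g(ε) = (ε - a)*(rational part) = [-3*ε**2/8 - ε/5 + 19/32] / (ε - a').
Simple pole: residue = g(a) at a = -6/7 - (1/7)*sqrt(85), which is 31/140 + (1261/190400)*sqrt(85).
The branch term is analytic at -6/7 + (1/7)*sqrt(85) and contributes nothing to the residue; only the rational part matters.
The factor ε**2 + 12*ε/7 - 1 splits as (ε - a)(ε - a') with a = -6/7 + (1/7)*sqrt(85), a' = -6/7 - (1/7)*sqrt(85). At the order-1 pole a set g(ε) = (ε - a)*(rational part) = [-3*ε**2/8 - ε/5 + 19/32] / (ε - a').
Simple pole: residue = g(a) at a = -6/7 + (1/7)*sqrt(85), which is 31/140 - (1261/190400)*sqrt(85).
List the singular points by increasing real part (a conjugate pair: the negative imaginary part first).


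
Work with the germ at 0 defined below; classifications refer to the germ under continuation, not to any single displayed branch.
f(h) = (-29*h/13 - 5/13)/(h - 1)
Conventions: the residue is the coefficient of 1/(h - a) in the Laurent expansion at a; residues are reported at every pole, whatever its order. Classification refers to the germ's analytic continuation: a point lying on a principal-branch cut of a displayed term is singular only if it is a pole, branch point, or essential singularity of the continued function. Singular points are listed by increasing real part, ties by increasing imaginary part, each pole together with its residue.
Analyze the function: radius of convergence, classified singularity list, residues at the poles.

Radius of convergence at 0: 1.
At 1: a pole of order 1; residue -34/13.

Denominator factor (h - 1): pole of order 1 at 1, modulus 1.
The radius of convergence is the smallest modulus among the singular points: 1.
At the order-1 pole 1 set g(h) = (h - (1))*f(h) = -29*h/13 - 5/13.
Simple pole: residue = g(a) at a = 1, which is -34/13.


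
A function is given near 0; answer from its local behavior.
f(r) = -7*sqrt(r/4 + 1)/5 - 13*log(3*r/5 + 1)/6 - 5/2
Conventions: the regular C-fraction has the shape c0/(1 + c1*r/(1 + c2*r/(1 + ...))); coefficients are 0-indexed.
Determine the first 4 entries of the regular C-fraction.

The regular C-fraction coefficients are [-39/10, -59/156, 119657/184080, 5700123/112956208].

Taylor coefficients (expand at 0): a_0 = -39/10, a_1 = -59/40, a_2 = 1283/3200, a_3 = -20143/128000.
c0 = a_0 = -39/10. Peel one level at a time: if S = 1 + c*r/S' with S'(0) = 1, then c is the r-coefficient of S and S' = c*r/(S - 1).
S_1 = c0/f = 1 + (-59/156)*r + (119657/486720)*r^2 + ...; c1 = -59/156.
S_2 = c1*r/(S_1 - 1) = 1 + (119657/184080)*r + (-146157/4455680)*r^2 + ...; c2 = 119657/184080.
S_3 = c2*r/(S_2 - 1) = 1 + (5700123/112956208)*r + ...; c3 = 5700123/112956208.


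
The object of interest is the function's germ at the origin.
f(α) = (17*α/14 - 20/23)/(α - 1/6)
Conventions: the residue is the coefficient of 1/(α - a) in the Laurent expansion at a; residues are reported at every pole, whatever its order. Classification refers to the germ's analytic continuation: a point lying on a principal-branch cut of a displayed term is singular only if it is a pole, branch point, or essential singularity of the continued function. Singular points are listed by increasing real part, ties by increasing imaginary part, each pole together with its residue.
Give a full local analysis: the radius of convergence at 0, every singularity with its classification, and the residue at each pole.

Denominator factor (α - 1/6): pole of order 1 at 1/6, modulus 1/6.
The radius of convergence is the smallest modulus among the singular points: 1/6.
At the order-1 pole 1/6 set g(α) = (α - (1/6))*f(α) = 17*α/14 - 20/23.
Simple pole: residue = g(a) at a = 1/6, which is -1289/1932.

Radius of convergence at 0: 1/6.
At 1/6: a pole of order 1; residue -1289/1932.


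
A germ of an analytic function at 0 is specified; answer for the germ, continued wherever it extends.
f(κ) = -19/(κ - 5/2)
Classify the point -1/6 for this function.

The point is a regular point.

Denominator factors: κ - 5/2 = -8/3 at κ = -1/6 — none vanishes.
So the germ continues analytically to -1/6.


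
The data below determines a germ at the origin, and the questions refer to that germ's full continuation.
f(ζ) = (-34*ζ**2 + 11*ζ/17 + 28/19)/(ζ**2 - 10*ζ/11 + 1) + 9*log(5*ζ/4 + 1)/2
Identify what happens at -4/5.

The point is a logarithmic branch point.

The term (9/2)*log(1 - ζ/(-4/5)) has argument 1 - -4/5/(-4/5) = 0 at -4/5: a logarithmic (infinitely-sheeted) branch point; the remaining terms are analytic or single-valued there.


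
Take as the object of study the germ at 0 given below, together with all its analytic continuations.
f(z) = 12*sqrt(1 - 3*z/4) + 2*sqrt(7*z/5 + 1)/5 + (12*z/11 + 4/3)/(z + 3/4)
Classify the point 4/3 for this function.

The term (12)*sqrt(1 - z/(4/3)) has argument 1 - 4/3/(4/3) = 0 at 4/3: a square-root (algebraic, two-sheeted) branch point; the remaining terms are analytic or single-valued there.

The point is an algebraic (square-root) branch point.


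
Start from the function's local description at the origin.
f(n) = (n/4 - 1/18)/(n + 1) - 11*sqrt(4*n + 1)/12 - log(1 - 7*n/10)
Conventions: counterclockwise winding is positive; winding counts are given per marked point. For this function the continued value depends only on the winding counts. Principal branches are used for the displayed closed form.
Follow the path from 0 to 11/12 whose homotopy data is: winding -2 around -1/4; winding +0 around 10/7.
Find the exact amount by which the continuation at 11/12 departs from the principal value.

The rational part is single-valued and drops out of the difference; each branch term changes only by its own monodromy.
(-11/12)*sqrt(1 - n/(-1/4)): winding -2 is even, the square root returns to the same sheet, contribution 0.
(-1)*log(1 - n/(10/7)): winding 0 around 10/7, so this term returns to its principal value, contribution 0.
Summing the contributions at n = 11/12 gives 0.

Continued minus principal equals 0.


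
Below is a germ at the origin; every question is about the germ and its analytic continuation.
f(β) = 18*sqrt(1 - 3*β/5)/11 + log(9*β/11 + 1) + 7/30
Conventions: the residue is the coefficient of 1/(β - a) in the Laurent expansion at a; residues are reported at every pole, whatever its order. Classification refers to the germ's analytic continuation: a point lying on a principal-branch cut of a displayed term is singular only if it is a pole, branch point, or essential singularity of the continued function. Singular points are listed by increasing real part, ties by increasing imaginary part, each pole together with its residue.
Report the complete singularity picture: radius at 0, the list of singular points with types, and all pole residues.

Radius of convergence at 0: 11/9.
At -11/9: a logarithmic branch point.
At 5/3: an algebraic (square-root) branch point.

Branch term (1)*log(1 - β/(-11/9)): its argument vanishes at β = -11/9, a logarithmic branch point, modulus 11/9.
Branch term (18/11)*sqrt(1 - β/(5/3)): its argument vanishes at β = 5/3, a square-root branch point, modulus 5/3.
The radius of convergence is the smallest modulus among the singular points: 11/9.
List the singular points by increasing real part (a conjugate pair: the negative imaginary part first).
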